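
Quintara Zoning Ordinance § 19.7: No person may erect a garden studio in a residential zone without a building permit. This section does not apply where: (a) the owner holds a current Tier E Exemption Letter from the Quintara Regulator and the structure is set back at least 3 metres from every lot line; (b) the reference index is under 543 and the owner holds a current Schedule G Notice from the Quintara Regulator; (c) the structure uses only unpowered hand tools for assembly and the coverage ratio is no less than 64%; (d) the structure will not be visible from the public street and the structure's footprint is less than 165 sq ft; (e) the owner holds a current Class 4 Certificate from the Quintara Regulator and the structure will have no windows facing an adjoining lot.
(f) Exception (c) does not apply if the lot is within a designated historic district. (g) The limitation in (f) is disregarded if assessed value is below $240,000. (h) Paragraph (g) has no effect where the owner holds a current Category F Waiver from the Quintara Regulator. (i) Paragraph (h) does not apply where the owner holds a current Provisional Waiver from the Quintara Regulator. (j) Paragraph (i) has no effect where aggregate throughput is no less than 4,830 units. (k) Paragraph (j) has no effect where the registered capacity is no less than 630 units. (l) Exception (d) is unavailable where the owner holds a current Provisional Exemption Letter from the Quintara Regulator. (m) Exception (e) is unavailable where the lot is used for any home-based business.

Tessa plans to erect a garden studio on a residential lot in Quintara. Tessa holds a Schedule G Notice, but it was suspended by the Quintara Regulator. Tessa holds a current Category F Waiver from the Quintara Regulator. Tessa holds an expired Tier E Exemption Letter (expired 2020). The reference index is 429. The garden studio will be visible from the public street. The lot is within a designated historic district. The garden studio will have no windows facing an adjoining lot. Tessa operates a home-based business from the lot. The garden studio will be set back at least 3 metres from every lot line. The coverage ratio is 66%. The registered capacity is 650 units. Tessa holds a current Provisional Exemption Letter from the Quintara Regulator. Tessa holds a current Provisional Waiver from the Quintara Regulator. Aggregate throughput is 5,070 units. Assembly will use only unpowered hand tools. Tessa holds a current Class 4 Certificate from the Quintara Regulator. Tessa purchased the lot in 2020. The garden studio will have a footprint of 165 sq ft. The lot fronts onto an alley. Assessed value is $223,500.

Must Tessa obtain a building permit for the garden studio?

No — exception (c) applies; Tessa does not need a building permit.

Exception (a) requires that the owner holds a current Tier E Exemption Letter from the Quintara Regulator; but no current Tier E Exemption Letter is held, so (a) is unavailable.
Exception (b) does not apply: there is no Schedule G Notice in force.
Exception (c)'s conditions are all satisfied: assembly uses only hand tools; the coverage ratio is 66%, meeting the 64% threshold. As to paragraphs (f)–(k): (f) applies (the lot is in a historic district), but is set aside by (g): (g) operates against (f): assessed value is $223,500, below the $240,000 limit. (h) applies (a current Category F Waiver is held), but yields to (i): (i) operates against (h): a current Provisional Waiver is held. (j) would limit (i) — aggregate throughput is 5,070 units, meeting the 4,830 units threshold — but (k) sets (j) aside: (k) operates against (j): the registered capacity is 650 units, meeting the 630 units threshold. Exception (c) stands.
Exception (d) fails — the structure will be visible from the street.
Exception (e): a current Class 4 Certificate is held; no windows face an adjoining lot — every condition holds. However, paragraph (m) must be considered: (m) operates against (e): a home-based business operates on the lot. Exception (e) does not apply.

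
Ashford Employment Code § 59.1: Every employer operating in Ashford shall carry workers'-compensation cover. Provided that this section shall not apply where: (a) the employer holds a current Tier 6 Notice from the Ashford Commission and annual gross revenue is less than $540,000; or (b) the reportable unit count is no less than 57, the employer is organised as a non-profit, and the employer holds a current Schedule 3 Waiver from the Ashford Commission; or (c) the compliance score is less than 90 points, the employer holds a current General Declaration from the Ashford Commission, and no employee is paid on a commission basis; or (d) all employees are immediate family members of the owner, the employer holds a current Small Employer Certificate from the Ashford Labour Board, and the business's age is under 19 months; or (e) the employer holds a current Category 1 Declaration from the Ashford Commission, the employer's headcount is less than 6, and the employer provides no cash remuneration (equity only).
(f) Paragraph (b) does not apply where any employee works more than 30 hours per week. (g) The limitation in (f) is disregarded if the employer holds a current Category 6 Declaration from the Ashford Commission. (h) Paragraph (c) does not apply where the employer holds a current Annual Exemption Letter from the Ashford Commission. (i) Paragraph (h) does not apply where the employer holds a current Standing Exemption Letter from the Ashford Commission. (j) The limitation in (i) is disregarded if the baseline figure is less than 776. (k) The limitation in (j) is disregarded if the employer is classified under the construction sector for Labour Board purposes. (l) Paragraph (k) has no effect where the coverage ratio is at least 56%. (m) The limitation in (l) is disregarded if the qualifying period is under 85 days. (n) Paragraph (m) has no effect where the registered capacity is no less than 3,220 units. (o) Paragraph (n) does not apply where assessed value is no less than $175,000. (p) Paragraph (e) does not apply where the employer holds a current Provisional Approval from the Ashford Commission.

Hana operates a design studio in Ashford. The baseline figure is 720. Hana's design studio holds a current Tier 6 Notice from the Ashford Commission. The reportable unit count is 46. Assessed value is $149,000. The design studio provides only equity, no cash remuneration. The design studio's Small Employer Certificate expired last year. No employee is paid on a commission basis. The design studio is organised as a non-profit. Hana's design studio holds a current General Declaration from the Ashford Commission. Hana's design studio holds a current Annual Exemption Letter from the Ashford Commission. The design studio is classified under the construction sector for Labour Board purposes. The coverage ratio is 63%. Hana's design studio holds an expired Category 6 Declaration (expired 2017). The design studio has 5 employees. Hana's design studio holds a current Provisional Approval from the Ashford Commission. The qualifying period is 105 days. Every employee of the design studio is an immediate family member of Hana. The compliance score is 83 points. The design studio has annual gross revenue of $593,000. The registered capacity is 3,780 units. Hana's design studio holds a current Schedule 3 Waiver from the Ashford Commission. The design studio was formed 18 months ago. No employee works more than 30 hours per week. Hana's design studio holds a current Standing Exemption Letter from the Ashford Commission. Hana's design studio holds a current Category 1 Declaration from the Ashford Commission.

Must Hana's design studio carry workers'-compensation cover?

Exception (a) requires that annual gross revenue is less than $540,000; but annual gross revenue is $593,000, not less than $540,000, so (a) is unavailable.
Exception (b) fails — the reportable unit count is 46, short of 57.
All of (c)'s requirements are met (the compliance score is 83 points, less than the 90 points limit; a current General Declaration is held; no employee is paid on commission). But: (h) applies — a current Annual Exemption Letter is held. (i) operates (a current Standing Exemption Letter is held), but is set aside by (j): (j) is triggered — the baseline figure is 720, less than the 776 limit. (k) is triggered (the design studio is classified under the construction sector), but is overridden by (l): (l) operates against (k): the coverage ratio is 63%, meeting the 56% threshold. (m), which would lift (l), does not operate here — the qualifying period is 105 days, not under 85 days. (c) is therefore removed.
Exception (d) fails — the Small Employer Certificate has expired.
All of (e)'s requirements are met (a current Category 1 Declaration is held; the employer's headcount is 5, less than the 6 limit; remuneration is equity-only). But applying paragraph (p): (p) is engaged — a current Provisional Approval is held. Exception (e) does not apply.
No exception displaces § 59.1.

Yes — Hana's design studio must carry workers'-compensation cover.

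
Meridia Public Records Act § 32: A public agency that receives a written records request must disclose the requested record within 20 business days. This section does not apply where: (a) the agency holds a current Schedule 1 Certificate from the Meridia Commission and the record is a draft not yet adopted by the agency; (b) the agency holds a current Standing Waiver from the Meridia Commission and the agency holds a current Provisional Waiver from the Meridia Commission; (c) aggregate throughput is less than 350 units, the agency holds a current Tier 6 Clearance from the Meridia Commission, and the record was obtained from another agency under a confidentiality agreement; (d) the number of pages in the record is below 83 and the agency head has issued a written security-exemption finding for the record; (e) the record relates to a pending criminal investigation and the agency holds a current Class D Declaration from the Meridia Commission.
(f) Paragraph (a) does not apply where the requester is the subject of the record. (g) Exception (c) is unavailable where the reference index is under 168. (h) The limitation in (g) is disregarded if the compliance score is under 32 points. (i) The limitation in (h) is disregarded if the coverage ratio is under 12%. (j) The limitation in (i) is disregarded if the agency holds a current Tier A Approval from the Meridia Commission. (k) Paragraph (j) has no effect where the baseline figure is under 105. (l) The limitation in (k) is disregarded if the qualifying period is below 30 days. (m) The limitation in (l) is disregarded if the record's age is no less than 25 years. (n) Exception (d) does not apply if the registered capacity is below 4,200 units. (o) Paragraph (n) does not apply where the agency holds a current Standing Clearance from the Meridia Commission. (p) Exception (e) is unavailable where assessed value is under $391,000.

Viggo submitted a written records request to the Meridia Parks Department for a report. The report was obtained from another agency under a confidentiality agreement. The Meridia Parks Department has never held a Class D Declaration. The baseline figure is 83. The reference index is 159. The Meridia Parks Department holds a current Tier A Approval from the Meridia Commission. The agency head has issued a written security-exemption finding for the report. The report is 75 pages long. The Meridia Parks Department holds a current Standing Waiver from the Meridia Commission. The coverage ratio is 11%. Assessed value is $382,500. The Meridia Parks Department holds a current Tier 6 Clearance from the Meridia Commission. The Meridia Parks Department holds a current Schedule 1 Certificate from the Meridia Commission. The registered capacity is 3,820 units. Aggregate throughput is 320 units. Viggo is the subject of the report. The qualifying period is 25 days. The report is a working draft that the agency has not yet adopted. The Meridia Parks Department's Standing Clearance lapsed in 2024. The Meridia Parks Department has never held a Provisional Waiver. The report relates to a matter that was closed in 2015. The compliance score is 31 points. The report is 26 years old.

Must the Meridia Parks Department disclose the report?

Exception (a)'s conditions are all satisfied: a current Schedule 1 Certificate is held; the report is an unadopted draft. But: (f) operates against (a): Viggo is the subject of the report. (a) is therefore removed.
Exception (b) fails — the Provisional Waiver is not current.
Exception (c): aggregate throughput is 320 units, less than the 350 units limit; a current Tier 6 Clearance is held; the report was obtained under a confidentiality agreement — every condition holds. But: (g) operates against (c): the reference index is 159, under the 168 limit. (h) would limit (g) — the compliance score is 31 points, under the 32 points limit — but (i) sets (h) aside: (i) operates against (h): the coverage ratio is 11%, under the 12% limit. (j) operates (a current Tier A Approval is held), but is displaced by (k): (k) operates against (j): the baseline figure is 83, under the 105 limit. (l) would limit (k) — the qualifying period is 25 days, below the 30 days limit — but (m) sets (l) aside: (m) is triggered — the record's age is 26 years, meeting the 25 years threshold. So (c) is unavailable.
Exception (d): the number of pages in the record is 75, below the 83 limit; a written security-exemption finding has been issued — every condition holds. However, paragraphs (n)–(o) must be considered: (n) operates against (d): the registered capacity is 3,820 units, below the 4,200 units limit. (o), which would lift (n), is inapplicable — no current Standing Clearance is held. Exception (d) does not apply.
Exception (e) does not apply: the report relates to a closed matter.
No exception is made out. the Meridia Parks Department falls within the general rule.

Yes — the Meridia Parks Department must disclose the report.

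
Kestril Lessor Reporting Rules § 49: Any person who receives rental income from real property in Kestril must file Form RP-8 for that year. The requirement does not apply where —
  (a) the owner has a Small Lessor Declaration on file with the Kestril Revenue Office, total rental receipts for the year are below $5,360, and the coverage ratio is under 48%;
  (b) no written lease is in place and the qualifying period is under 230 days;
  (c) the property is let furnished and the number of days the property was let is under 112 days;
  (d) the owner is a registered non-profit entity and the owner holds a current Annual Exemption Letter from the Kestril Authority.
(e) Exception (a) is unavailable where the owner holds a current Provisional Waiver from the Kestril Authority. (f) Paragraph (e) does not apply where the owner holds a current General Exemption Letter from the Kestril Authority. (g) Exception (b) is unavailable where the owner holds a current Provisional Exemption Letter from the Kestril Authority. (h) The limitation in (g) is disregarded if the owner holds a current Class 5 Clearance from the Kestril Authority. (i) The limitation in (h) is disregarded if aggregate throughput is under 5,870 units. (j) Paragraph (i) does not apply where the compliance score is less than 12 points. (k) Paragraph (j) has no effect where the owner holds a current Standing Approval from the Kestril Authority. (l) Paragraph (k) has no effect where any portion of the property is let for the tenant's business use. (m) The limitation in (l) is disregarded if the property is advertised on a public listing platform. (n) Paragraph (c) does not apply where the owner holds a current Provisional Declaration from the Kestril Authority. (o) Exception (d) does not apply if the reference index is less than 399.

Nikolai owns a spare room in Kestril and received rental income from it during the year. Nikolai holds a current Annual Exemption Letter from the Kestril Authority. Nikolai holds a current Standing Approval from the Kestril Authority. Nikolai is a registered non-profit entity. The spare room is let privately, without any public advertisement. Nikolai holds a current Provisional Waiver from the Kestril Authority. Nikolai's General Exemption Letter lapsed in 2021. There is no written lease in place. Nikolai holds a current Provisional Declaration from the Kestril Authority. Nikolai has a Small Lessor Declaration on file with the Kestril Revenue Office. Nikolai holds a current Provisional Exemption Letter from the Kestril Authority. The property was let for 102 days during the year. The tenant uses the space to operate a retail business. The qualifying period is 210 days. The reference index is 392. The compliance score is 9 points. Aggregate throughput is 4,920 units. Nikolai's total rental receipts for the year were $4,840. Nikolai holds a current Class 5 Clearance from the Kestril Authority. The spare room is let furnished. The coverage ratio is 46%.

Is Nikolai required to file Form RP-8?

No — exception (b) applies; Nikolai is not required to file Form RP-8.

Exception (a)'s conditions are all satisfied: a Small Lessor Declaration is on file; total rental receipts for the year are $4,840, below the $5,360 limit; the coverage ratio is 46%, under the 48% limit. But: (e) operates against (a): a current Provisional Waiver is held. (f), which would lift (e), does not operate here — no current General Exemption Letter is held. So (a) is unavailable.
All of (b)'s requirements are met (there is no written lease; the qualifying period is 210 days, under the 230 days limit). Considering the limiting provisions: (g) would limit (b) — a current Provisional Exemption Letter is held — but (h) sets (g) aside: (h) operates against (g): a current Class 5 Clearance is held. (i) applies (aggregate throughput is 4,920 units, under the 5,870 units limit), but is overridden by (j): (j) applies — the compliance score is 9 points, less than the 12 points limit. (k) would limit (j) — a current Standing Approval is held — but (l) sets (k) aside: (l) operates — the space is let for business use. (m), which would lift (l), does not operate here — the property is let privately without advertisement. (b) remains available.
All of (c)'s requirements are met (the property is let furnished; the number of days the property was let is 102 days, under the 112 days limit). Turning to paragraph (n): (n) operates against (c): a current Provisional Declaration is held. So (c) is unavailable.
All of (d)'s requirements are met (Nikolai is a registered non-profit; a current Annual Exemption Letter is held). But: (o) is engaged — the reference index is 392, less than the 399 limit. (d) is therefore removed.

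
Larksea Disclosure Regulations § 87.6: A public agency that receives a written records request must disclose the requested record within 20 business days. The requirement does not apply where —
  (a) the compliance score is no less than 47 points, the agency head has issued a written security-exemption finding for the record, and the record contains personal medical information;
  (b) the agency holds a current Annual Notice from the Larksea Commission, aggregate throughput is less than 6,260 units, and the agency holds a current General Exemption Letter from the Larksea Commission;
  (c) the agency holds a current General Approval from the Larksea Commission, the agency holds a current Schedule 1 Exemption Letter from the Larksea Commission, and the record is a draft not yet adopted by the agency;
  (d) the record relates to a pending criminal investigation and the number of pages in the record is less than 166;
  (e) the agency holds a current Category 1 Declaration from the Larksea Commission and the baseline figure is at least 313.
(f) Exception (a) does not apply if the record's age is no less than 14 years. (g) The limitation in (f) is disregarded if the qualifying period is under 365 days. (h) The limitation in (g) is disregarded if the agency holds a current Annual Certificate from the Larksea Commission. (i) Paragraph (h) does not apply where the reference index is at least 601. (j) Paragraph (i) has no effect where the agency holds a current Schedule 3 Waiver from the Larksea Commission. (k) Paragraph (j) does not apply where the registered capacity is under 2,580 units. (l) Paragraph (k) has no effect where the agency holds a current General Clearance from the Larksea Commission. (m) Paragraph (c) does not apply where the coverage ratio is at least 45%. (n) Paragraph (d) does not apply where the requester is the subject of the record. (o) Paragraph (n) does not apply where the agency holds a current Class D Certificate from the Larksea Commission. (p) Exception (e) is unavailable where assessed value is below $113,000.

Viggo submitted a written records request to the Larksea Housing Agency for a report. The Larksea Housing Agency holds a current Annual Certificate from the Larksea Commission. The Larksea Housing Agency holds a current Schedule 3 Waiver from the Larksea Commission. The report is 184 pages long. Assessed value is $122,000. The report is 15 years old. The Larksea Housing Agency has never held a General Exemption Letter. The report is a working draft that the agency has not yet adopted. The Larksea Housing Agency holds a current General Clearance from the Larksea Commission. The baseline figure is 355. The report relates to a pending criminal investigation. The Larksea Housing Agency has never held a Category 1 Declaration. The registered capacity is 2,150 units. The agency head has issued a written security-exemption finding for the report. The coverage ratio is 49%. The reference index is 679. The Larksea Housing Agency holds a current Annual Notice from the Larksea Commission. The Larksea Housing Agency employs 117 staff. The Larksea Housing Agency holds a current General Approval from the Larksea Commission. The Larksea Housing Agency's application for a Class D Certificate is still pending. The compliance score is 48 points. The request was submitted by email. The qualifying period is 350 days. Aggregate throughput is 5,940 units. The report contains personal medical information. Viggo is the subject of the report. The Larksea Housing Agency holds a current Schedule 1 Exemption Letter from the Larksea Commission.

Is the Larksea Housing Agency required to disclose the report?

Yes — the Larksea Housing Agency must disclose the report.

Exception (a): the compliance score is 48 points, meeting the 47 points threshold; a written security-exemption finding has been issued; the report contains personal medical information — every condition holds. But: (f) is engaged — the record's age is 15 years, meeting the 14 years threshold. (g) would limit (f) — the qualifying period is 350 days, under the 365 days limit — but (h) sets (g) aside: (h) applies — a current Annual Certificate is held. (i) would limit (h) — the reference index is 679, meeting the 601 threshold — but (j) sets (i) aside: (j) is engaged — a current Schedule 3 Waiver is held. (k) applies (the registered capacity is 2,150 units, under the 2,580 units limit), but is overridden by (l): (l) operates against (k): a current General Clearance is held. So (a) is unavailable.
Exception (b) requires that the agency holds a current General Exemption Letter from the Larksea Commission; but no current General Exemption Letter is held, so (b) is unavailable.
Exception (c): a current General Approval is held; a current Schedule 1 Exemption Letter is held; the report is an unadopted draft — every condition holds. Turning to paragraph (m): (m) operates against (c): the coverage ratio is 49%, meeting the 45% threshold. (c) is therefore removed.
Exception (d) fails — the number of pages in the record is 184, not less than 166.
Exception (e) requires that the agency holds a current Category 1 Declaration from the Larksea Commission; but there is no Category 1 Declaration in force, so (e) is unavailable.
No exception applies. The general rule governs.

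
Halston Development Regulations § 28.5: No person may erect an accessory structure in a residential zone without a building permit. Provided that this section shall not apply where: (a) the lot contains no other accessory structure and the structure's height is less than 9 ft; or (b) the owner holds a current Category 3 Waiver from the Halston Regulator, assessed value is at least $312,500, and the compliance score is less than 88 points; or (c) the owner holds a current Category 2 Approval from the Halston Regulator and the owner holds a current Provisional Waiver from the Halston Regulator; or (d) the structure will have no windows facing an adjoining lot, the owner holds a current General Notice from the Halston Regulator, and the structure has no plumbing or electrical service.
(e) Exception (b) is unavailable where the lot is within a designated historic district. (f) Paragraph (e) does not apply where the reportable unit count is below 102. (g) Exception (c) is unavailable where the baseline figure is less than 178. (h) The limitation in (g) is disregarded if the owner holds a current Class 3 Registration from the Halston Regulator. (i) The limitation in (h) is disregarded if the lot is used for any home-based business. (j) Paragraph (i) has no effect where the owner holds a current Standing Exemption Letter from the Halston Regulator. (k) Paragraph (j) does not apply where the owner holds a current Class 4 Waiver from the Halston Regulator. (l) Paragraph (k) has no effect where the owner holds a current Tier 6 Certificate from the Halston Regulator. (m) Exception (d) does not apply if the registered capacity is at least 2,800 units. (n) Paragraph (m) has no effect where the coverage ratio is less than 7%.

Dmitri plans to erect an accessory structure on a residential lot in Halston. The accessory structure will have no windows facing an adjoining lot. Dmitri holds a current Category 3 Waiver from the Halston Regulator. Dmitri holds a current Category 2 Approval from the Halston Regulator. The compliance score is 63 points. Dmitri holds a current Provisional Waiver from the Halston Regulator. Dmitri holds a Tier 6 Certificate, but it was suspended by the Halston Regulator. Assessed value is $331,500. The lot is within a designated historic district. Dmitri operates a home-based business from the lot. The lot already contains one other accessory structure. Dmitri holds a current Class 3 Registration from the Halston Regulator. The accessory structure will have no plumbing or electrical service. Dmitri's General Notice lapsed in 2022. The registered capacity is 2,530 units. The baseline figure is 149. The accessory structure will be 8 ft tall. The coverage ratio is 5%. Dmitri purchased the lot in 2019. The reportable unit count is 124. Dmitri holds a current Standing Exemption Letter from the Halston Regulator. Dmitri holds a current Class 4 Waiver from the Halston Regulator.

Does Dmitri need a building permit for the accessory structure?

Exception (a) requires that the lot contains no other accessory structure; but the lot already has another accessory structure, so (a) is unavailable.
All of (b)'s requirements are met (a current Category 3 Waiver is held; assessed value is $331,500, meeting the $312,500 threshold; the compliance score is 63 points, less than the 88 points limit). But: (e) is triggered — the lot is in a historic district. (f), which would lift (e), is inapplicable — the reportable unit count is 124, not below 102. (b) is therefore removed.
All of (c)'s requirements are met (a current Category 2 Approval is held; a current Provisional Waiver is held). However, paragraphs (g)–(l) must be considered: (g) operates against (c): the baseline figure is 149, less than the 178 limit. (h) is engaged (a current Class 3 Registration is held), but is displaced by (i): (i) is triggered — a home-based business operates on the lot. (j) would limit (i) — a current Standing Exemption Letter is held — but (k) sets (j) aside: (k) operates against (j): a current Class 4 Waiver is held. (l), which would lift (k), is not engaged — the Tier 6 Certificate is not current. (c) is therefore removed.
Exception (d) does not apply: there is no General Notice in force.
No exception is made out. Dmitri falls within the general rule.

Yes — Dmitri must obtain a building permit.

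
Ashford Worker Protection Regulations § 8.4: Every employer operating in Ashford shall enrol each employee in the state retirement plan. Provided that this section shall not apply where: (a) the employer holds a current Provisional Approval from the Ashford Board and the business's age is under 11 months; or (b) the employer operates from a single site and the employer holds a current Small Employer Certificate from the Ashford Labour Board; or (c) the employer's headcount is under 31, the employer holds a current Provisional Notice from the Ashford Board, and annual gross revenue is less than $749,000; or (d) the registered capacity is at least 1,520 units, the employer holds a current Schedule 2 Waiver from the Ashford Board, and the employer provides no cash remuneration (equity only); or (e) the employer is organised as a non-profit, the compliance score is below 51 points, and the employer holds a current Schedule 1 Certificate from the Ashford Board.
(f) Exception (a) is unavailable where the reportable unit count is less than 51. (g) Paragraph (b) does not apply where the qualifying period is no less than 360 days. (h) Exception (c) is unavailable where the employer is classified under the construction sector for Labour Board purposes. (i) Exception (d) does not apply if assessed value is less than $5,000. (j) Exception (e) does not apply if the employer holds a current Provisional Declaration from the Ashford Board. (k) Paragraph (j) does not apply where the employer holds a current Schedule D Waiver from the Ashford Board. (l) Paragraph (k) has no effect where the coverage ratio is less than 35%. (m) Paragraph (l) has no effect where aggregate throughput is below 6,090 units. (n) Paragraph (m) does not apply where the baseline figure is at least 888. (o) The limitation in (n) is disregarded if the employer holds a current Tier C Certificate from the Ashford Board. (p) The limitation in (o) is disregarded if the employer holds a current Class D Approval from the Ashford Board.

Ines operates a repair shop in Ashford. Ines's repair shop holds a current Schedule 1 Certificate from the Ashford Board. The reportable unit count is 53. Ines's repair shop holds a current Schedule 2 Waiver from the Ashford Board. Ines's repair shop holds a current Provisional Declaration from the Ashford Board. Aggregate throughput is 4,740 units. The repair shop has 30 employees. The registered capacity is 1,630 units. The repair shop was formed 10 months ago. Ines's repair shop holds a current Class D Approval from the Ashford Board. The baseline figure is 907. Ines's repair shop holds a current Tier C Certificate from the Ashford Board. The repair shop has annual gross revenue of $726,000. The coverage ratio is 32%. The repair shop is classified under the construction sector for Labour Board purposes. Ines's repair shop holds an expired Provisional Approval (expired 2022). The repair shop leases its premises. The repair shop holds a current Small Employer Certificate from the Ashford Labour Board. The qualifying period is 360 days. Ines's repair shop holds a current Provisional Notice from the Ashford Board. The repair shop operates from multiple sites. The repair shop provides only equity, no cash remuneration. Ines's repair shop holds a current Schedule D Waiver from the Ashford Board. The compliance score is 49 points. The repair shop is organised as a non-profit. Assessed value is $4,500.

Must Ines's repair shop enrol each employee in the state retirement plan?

Exception (a) fails — the Provisional Approval is not current.
Exception (b) requires that the employer operates from a single site; but the employer operates from multiple sites, so (b) is unavailable.
Exception (c): the employer's headcount is 30, under the 31 limit; a current Provisional Notice is held; annual gross revenue is $726,000, less than the $749,000 limit — every condition holds. But: (h) applies — the repair shop is classified under the construction sector. So (c) is unavailable.
Exception (d): the registered capacity is 1,630 units, meeting the 1,520 units threshold; a current Schedule 2 Waiver is held; remuneration is equity-only — every condition holds. But applying paragraph (i): (i) operates against (d): assessed value is $4,500, less than the $5,000 limit. Exception (d) does not apply.
Exception (e)'s conditions are all satisfied: the employer is a non-profit; the compliance score is 49 points, below the 51 points limit; a current Schedule 1 Certificate is held. Turning to paragraphs (j)–(p): (j) is engaged — a current Provisional Declaration is held. (k) is engaged (a current Schedule D Waiver is held), but is displaced by (l): (l) operates against (k): the coverage ratio is 32%, less than the 35% limit. (m) would limit (l) — aggregate throughput is 4,740 units, below the 6,090 units limit — but (n) sets (m) aside: (n) operates against (m): the baseline figure is 907, meeting the 888 threshold. (o) would limit (n) — a current Tier C Certificate is held — but (p) sets (o) aside: (p) operates against (o): a current Class D Approval is held. So (e) is unavailable.
No exception displaces § 8.4.

Yes — Ines's repair shop must enrol each employee in the state retirement plan.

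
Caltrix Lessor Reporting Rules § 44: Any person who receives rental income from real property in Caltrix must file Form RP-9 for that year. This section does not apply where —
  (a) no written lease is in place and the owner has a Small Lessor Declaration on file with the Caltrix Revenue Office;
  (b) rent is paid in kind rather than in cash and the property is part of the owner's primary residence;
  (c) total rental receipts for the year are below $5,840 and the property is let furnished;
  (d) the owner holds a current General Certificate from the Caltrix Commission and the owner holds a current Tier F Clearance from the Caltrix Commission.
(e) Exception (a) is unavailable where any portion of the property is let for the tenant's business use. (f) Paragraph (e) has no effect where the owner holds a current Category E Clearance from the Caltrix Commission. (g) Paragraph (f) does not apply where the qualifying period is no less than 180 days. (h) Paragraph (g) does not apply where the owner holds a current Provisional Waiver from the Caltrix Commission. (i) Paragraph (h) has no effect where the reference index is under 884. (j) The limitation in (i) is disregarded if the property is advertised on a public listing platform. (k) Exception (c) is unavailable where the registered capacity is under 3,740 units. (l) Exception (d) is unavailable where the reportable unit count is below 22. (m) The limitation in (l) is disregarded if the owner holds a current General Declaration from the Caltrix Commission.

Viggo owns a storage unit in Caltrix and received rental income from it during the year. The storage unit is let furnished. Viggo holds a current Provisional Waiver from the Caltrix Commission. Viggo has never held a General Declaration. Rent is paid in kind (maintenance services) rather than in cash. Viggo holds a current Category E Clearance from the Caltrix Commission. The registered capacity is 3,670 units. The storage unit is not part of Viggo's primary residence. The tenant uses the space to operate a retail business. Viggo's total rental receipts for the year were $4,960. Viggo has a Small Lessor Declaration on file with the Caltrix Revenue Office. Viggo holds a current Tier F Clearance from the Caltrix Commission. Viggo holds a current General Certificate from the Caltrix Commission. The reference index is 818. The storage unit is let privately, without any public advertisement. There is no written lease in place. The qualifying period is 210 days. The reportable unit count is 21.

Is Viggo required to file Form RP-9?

Yes — Viggo must file Form RP-9.

All of (a)'s requirements are met (there is no written lease; a Small Lessor Declaration is on file). Turning to paragraphs (e)–(j): (e) is triggered — the space is let for business use. (f) would limit (e) — a current Category E Clearance is held — but (g) sets (f) aside: (g) operates against (f): the qualifying period is 210 days, meeting the 180 days threshold. (h) applies (a current Provisional Waiver is held), but is overridden by (i): (i) operates against (h): the reference index is 818, under the 884 limit. (j) is inapplicable (the property is let privately without advertisement), so (i) stands. Exception (a) does not apply.
Exception (b) fails — the storage unit is not part of the primary residence.
Exception (c): total rental receipts for the year are $4,960, below the $5,840 limit; the property is let furnished — every condition holds. But: (k) applies — the registered capacity is 3,670 units, under the 3,740 units limit. (c) is therefore removed.
Exception (d)'s conditions are all satisfied: a current General Certificate is held; a current Tier F Clearance is held. However, paragraphs (l)–(m) must be considered: (l) operates against (d): the reportable unit count is 21, below the 22 limit. (m), which would lift (l), is not engaged — the General Declaration is not current. Exception (d) does not apply.
No exception displaces § 44.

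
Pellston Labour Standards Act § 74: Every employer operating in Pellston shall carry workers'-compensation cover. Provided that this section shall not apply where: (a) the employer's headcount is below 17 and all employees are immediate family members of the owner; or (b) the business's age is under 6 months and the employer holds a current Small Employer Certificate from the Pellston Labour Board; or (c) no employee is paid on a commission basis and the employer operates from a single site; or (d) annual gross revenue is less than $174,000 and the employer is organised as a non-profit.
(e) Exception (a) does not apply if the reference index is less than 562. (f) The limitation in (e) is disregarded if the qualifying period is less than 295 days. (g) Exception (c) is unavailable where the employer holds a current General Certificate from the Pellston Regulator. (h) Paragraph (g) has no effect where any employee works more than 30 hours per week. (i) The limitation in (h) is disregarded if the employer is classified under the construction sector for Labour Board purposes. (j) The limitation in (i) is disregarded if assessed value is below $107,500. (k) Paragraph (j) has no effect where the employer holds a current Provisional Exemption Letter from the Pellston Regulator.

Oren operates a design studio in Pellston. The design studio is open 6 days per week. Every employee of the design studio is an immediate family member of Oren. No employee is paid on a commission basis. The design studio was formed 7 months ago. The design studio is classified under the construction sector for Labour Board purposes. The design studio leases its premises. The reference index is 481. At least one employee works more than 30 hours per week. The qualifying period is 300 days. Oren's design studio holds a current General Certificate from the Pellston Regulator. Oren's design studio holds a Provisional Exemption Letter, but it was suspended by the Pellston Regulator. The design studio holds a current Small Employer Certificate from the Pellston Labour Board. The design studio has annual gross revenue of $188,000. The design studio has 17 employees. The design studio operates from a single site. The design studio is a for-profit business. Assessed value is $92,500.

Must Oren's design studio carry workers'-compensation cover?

No — exception (c) applies; Oren's design studio is not required to carry workers'-compensation cover.

Exception (a) fails — the employer's headcount is 17, not below 17.
Exception (b) requires that the business's age is under 6 months; but the business's age is 7 months, not under 6 months, so (b) is unavailable.
Exception (c)'s conditions are all satisfied: no employee is paid on commission; the employer operates from a single site. Under paragraphs (g)–(k): (g) would limit (c) — a current General Certificate is held — but (h) sets (g) aside: (h) applies — at least one employee exceeds 30 hours/week. (i) would limit (h) — the design studio is classified under the construction sector — but (j) sets (i) aside: (j) operates against (i): assessed value is $92,500, below the $107,500 limit. (k), which would lift (j), does not operate here — there is no Provisional Exemption Letter in force. (c) remains available.
Exception (d) fails — annual gross revenue is $188,000, not less than $174,000.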